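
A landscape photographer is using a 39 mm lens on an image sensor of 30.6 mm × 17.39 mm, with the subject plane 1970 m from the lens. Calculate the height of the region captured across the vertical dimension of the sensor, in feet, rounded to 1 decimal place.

2881.9 ft

dₒ: 1970 m = 1.97e+06 mm.
Similar triangles through the lens centre give W/dₒ = h/dᵢ; with 1/f = 1/dₒ + 1/dᵢ this gives W = h·(dₒ − f)/f.
W = 17.39 mm × (1.97e+06 − 39) / 39 = 17.39 × 50511.8205 ≈ 878400.559 mm = 878400.559/304.8 ft = 2881.89 ft.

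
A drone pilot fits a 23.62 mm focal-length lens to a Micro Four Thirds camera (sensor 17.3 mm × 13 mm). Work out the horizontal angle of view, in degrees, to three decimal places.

Angle of view α = 2·arctan(w/2f) with w = 17.3 mm and f = 23.62 mm.
w/2f = 0.36622; arctan(0.36622) ≈ 20.1135°, so α ≈ 40.2270°.

40.227°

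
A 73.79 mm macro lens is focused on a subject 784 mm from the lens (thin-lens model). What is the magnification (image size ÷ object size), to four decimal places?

Thin lens: 1/f = 1/dₒ + 1/dᵢ → 1/dᵢ = 1/73.79 − 1/784 = 0.0122765 mm⁻¹, so dᵢ ≈ 81.4567 mm.
Magnification m = dᵢ/dₒ = 81.4567/784 ≈ 0.10390.

0.1039×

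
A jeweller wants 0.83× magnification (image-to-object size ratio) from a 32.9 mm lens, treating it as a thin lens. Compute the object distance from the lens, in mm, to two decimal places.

72.54 mm

With m = dᵢ/dₒ and 1/f = 1/dₒ + 1/dᵢ, substituting dᵢ = m·dₒ gives 1/f = (1 + 1/m)/dₒ, hence dₒ = f·(1 + 1/m).
dₒ = 32.9 × (1 + 1/0.83) = 32.9 × 2.20482 ≈ 72.539 mm.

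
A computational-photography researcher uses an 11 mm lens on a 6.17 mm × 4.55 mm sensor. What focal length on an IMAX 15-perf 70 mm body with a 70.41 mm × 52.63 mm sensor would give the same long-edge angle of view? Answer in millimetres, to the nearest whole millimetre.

Equal angle of view means equal width/f ratio, so f₂ = f₁ · (width₂/width₁) = 11 × 70.41/6.17.
f₂ = 11 × 11.41167 ≈ 125.528 mm.

126 mm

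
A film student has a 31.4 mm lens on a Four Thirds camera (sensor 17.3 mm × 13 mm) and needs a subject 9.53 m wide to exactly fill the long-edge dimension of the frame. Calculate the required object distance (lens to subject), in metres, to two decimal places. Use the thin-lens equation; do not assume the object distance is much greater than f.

W: 9.53 m = 9530 mm.
Magnification m = w/W = dᵢ/dₒ; combined with 1/f = 1/dₒ + 1/dᵢ this gives dₒ = f·(1 + W/w).
dₒ = 31.4 mm × (1 + 9530/17.3) = 31.4 × 551.8671 ≈ 17328.625 mm = 17.3286 m.

17.33 m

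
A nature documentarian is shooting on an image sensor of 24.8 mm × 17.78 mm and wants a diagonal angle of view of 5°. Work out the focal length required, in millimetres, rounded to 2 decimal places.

Sensor diagonal = √(24.8² + 17.78²) = √931.1684 ≈ 30.5151 mm.
From α = 2·arctan(d/2f) we get f = d / (2·tan(α/2)).
With d = 30.5151 mm and α/2 = 2.5°, tan(α/2) ≈ 0.04366, so f ≈ 30.5151 / 0.08732 ≈ 349.4548 mm.

349.45 mm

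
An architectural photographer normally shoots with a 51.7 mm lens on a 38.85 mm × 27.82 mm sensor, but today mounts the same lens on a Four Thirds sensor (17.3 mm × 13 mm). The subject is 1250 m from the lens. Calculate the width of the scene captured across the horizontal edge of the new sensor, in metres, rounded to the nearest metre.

The focal length stays 51.7 mm; the relevant sensor dimension is now w = 17.3 mm. Object distance dₒ = 1250 m = 1.25e+06 mm.
Thin-lens field width W = w·(dₒ − f)/f = 17.3 × (1.25e+06 − 51.7)/51.7 ≈ 418261.230 mm = 418.261 m.

418 m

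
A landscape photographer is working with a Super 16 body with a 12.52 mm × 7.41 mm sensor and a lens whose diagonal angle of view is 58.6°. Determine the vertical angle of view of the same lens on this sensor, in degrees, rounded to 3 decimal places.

Sensor diagonal = √(12.52² + 7.41²) = √211.6585 ≈ 14.5485 mm.
From the diagonal AOV: f = 14.5485 / (2·tan(29.3°)) = 14.5485 / 1.12235 ≈ 12.9626 mm.
Vertical AOV = 2·arctan(7.41 / (2 × 12.9626)) = 2·arctan(0.28582) ≈ 31.9023°.

31.902°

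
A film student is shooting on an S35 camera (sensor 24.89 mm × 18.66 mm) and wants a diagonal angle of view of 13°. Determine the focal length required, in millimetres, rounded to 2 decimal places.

Sensor diagonal = √(24.89² + 18.66²) = √967.7077 ≈ 31.1080 mm.
From α = 2·arctan(d/2f) we get f = d / (2·tan(α/2)).
With d = 31.1080 mm and α/2 = 6.5°, tan(α/2) ≈ 0.11394, so f ≈ 31.1080 / 0.22787 ≈ 136.5157 mm.

136.52 mm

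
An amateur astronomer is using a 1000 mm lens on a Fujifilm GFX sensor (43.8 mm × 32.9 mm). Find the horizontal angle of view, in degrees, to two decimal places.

2.51°

Angle of view α = 2·arctan(w/2f) with w = 43.8 mm and f = 1000 mm.
w/2f = 0.02190; arctan(0.02190) ≈ 1.2546°, so α ≈ 2.5092°.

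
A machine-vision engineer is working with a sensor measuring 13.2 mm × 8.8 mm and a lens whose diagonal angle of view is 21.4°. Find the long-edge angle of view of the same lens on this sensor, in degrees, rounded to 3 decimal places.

Sensor diagonal = √(13.2² + 8.8²) = √251.6800 ≈ 15.8644 mm.
From the diagonal AOV: f = 15.8644 / (2·tan(10.7°)) = 15.8644 / 0.37790 ≈ 41.9801 mm.
Long-edge AOV = 2·arctan(13.2 / (2 × 41.9801)) = 2·arctan(0.15722) ≈ 17.8695°.

17.870°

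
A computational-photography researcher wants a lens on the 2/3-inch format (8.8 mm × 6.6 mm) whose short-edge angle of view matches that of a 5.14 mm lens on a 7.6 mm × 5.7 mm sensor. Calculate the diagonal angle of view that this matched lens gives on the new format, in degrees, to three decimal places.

Equal short-edge AOV ⇒ f₂ = f₁ · 6.6/5.7 = 5.14 × 1.15789 ≈ 5.9516 mm.
Sensor diagonal = √(8.8² + 6.6²) = √121.0000 ≈ 11.0000 mm.
Diagonal AOV on the new format = 2·arctan(11.0000 / (2 × 5.9516)) = 2·arctan(0.92412) ≈ 85.4836°.

85.484°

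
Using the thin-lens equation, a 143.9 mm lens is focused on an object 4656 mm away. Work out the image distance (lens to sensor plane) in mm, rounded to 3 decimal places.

148.489 mm

1/dᵢ = 1/f − 1/dₒ = 1/143.9 − 1/4656 = 0.0067345 mm⁻¹.
dᵢ = 1/0.0067345 ≈ 148.4893 mm.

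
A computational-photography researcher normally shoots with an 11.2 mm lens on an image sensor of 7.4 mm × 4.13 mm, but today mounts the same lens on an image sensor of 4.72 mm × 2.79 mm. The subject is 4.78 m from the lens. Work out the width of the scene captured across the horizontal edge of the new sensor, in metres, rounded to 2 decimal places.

The focal length stays 11.2 mm; the relevant sensor dimension is now w = 4.72 mm. Object distance dₒ = 4.78 m = 4780 mm.
Thin-lens field width W = w·(dₒ − f)/f = 4.72 × (4780 − 11.2)/11.2 ≈ 2009.709 mm = 2.00971 m.

2.01 m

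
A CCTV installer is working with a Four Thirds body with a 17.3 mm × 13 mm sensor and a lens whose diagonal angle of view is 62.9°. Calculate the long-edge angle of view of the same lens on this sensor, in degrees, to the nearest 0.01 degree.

Sensor diagonal = √(17.3² + 13²) = √468.2900 ≈ 21.6400 mm.
From the diagonal AOV: f = 21.6400 / (2·tan(31.45°)) = 21.6400 / 1.22320 ≈ 17.6913 mm.
Long-edge AOV = 2·arctan(17.3 / (2 × 17.6913)) = 2·arctan(0.48894) ≈ 52.1119°.

52.11°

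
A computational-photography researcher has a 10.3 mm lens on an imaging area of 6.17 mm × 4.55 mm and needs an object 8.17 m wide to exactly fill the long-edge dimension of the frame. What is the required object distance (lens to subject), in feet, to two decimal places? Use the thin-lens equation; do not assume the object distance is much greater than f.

W: 8.17 m = 8170 mm.
Magnification m = w/W = dᵢ/dₒ; combined with 1/f = 1/dₒ + 1/dᵢ this gives dₒ = f·(1 + W/w).
dₒ = 10.3 mm × (1 + 8170/6.17) = 10.3 × 1325.1491 ≈ 13649.036 mm = 13649.036/304.8 ft = 44.7803 ft.

44.78 ft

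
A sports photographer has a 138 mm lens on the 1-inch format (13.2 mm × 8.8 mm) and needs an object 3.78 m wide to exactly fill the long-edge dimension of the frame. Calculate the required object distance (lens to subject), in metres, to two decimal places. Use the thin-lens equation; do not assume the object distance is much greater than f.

W: 3.78 m = 3780 mm.
Magnification m = w/W = dᵢ/dₒ; combined with 1/f = 1/dₒ + 1/dᵢ this gives dₒ = f·(1 + W/w).
dₒ = 138 mm × (1 + 3780/13.2) = 138 × 287.3636 ≈ 39656.182 mm = 39.6562 m.

39.66 m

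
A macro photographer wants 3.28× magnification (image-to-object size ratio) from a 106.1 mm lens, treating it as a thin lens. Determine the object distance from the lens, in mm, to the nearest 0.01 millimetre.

138.45 mm

With m = dᵢ/dₒ and 1/f = 1/dₒ + 1/dᵢ, substituting dᵢ = m·dₒ gives 1/f = (1 + 1/m)/dₒ, hence dₒ = f·(1 + 1/m).
dₒ = 106.1 × (1 + 1/3.28) = 106.1 × 1.30488 ≈ 138.448 mm.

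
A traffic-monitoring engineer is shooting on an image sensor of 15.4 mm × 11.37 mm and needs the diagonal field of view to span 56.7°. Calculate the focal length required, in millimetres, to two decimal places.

Sensor diagonal = √(15.4² + 11.37²) = √366.4369 ≈ 19.1425 mm.
From α = 2·arctan(d/2f) we get f = d / (2·tan(α/2)).
With d = 19.1425 mm and α/2 = 28.35°, tan(α/2) ≈ 0.53957, so f ≈ 19.1425 / 1.07914 ≈ 17.7387 mm.

17.74 mm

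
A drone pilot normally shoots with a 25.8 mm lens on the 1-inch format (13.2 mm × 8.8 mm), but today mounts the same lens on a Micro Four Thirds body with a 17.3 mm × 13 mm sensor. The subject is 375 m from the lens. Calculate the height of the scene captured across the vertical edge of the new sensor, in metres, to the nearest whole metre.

The focal length stays 25.8 mm; the relevant sensor dimension is now h = 13 mm. Object distance dₒ = 375 m = 375000 mm.
Thin-lens field height W = h·(dₒ − f)/f = 13 × (375000 − 25.8)/25.8 ≈ 188940.488 mm = 188.94 m.

189 m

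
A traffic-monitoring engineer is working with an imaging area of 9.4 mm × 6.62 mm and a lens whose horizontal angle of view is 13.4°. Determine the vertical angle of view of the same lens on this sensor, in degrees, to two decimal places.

From the horizontal AOV: f = 9.4 / (2·tan(6.7°)) = 9.4 / 0.23495 ≈ 40.0092 mm.
Vertical AOV = 2·arctan(6.62 / (2 × 40.0092)) = 2·arctan(0.08273) ≈ 9.4587°.

9.46°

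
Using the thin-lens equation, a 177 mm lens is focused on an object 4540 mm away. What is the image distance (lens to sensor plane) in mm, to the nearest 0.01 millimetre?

184.18 mm

1/dᵢ = 1/f − 1/dₒ = 1/177 − 1/4540 = 0.0054295 mm⁻¹.
dᵢ = 1/0.0054295 ≈ 184.1806 mm.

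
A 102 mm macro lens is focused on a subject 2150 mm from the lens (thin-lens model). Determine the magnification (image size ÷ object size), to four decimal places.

0.0498×

Thin lens: 1/f = 1/dₒ + 1/dᵢ → 1/dᵢ = 1/102 − 1/2150 = 0.0093388 mm⁻¹, so dᵢ ≈ 107.0801 mm.
Magnification m = dᵢ/dₒ = 107.0801/2150 ≈ 0.04980.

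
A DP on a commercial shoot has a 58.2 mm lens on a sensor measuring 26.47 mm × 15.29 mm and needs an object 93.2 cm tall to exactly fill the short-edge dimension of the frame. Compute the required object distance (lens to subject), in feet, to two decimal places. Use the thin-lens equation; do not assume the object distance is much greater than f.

W: 93.2 cm = 932 mm.
Magnification m = h/W = dᵢ/dₒ; combined with 1/f = 1/dₒ + 1/dᵢ this gives dₒ = f·(1 + W/h).
dₒ = 58.2 mm × (1 + 932/15.29) = 58.2 × 61.9549 ≈ 3605.774 mm = 3605.774/304.8 ft = 11.83 ft.

11.83 ft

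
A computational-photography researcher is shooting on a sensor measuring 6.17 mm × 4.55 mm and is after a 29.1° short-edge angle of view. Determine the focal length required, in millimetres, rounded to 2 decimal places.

8.77 mm

From α = 2·arctan(h/2f) we get f = h / (2·tan(α/2)).
With h = 4.55 mm and α/2 = 14.55°, tan(α/2) ≈ 0.25955, so f ≈ 4.55 / 0.51910 ≈ 8.7652 mm.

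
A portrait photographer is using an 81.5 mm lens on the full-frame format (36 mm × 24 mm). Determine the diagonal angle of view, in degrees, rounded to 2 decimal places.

29.73°

Sensor diagonal = √(36² + 24²) = √1872.0000 ≈ 43.2666 mm.
Angle of view α = 2·arctan(d/2f) with d = 43.2666 mm and f = 81.5 mm.
d/2f = 0.26544; arctan(0.26544) ≈ 14.8657°, so α ≈ 29.7315°.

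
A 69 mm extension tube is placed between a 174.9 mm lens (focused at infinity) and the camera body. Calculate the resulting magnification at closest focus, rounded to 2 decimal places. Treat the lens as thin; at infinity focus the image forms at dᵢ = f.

The tube moves the image plane from f to f + e, so dᵢ = 174.9 + 69 = 243.9 mm. Focus is achieved when 1/f = 1/dₒ + 1/dᵢ, giving dₒ = 1/(1/f − 1/(f+e)).
Magnification m = dᵢ/dₒ = (f+e)·(1/f − 1/(f+e)) = e/f = 69/174.9 ≈ 0.3945.

0.39×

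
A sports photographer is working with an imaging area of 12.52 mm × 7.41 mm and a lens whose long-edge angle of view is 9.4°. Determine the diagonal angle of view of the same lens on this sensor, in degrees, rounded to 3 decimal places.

From the long-edge AOV: f = 12.52 / (2·tan(4.7°)) = 12.52 / 0.16443 ≈ 76.1419 mm.
Sensor diagonal = √(12.52² + 7.41²) = √211.6585 ≈ 14.5485 mm.
Diagonal AOV = 2·arctan(14.5485 / (2 × 76.1419)) = 2·arctan(0.09554) ≈ 10.9144°.

10.914°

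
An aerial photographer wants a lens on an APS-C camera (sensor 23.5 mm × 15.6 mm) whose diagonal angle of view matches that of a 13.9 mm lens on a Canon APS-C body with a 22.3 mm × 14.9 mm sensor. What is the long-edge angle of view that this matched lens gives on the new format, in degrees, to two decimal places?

77.58°

Sensor diagonal = √(22.3² + 14.9²) = √719.3000 ≈ 26.8198 mm.
Sensor diagonal = √(23.5² + 15.6²) = √795.6100 ≈ 28.2066 mm.
Equal diagonal AOV ⇒ f₂ = f₁ · 28.2066/26.8198 = 13.9 × 1.05171 ≈ 14.6187 mm.
Long-edge AOV on the new format = 2·arctan(23.5 / (2 × 14.6187)) = 2·arctan(0.80376) ≈ 77.5821°.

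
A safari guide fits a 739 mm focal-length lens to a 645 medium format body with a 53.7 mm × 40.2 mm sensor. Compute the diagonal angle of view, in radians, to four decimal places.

0.0907 rad

Sensor diagonal = √(53.7² + 40.2²) = √4499.7300 ≈ 67.0800 mm.
Angle of view α = 2·arctan(d/2f) with d = 67.0800 mm and f = 739 mm.
d/2f = 0.04539; arctan(0.04539) ≈ 0.0454 rad, so α ≈ 0.0907 rad.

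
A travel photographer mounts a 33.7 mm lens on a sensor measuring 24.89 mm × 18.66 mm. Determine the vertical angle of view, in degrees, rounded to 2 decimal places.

Angle of view α = 2·arctan(h/2f) with h = 18.66 mm and f = 33.7 mm.
h/2f = 0.27685; arctan(0.27685) ≈ 15.4750°, so α ≈ 30.9500°.

30.95°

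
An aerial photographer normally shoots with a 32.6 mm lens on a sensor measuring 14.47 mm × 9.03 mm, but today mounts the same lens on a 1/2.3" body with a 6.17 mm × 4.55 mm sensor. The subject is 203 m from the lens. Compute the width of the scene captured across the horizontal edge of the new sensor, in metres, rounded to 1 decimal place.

The focal length stays 32.6 mm; the relevant sensor dimension is now w = 6.17 mm. Object distance dₒ = 203 m = 203000 mm.
Thin-lens field width W = w·(dₒ − f)/f = 6.17 × (203000 − 32.6)/32.6 ≈ 38414.382 mm = 38.4144 m.

38.4 m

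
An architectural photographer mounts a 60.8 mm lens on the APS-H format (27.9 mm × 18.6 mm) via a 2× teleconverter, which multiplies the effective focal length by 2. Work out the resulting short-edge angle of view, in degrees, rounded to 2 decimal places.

8.75°

Effective focal length f = 60.8 × 2 = 121.6 mm.
α = 2·arctan(18.6 / (2 × 121.6)) = 2·arctan(0.07648) ≈ 8.7470°.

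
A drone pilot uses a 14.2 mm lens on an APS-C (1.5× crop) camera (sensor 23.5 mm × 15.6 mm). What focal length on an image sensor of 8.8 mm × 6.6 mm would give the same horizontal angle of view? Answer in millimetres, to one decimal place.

Equal angle of view means equal width/f ratio, so f₂ = f₁ · (width₂/width₁) = 14.2 × 8.8/23.5.
f₂ = 14.2 × 0.37447 ≈ 5.317 mm.

5.3 mm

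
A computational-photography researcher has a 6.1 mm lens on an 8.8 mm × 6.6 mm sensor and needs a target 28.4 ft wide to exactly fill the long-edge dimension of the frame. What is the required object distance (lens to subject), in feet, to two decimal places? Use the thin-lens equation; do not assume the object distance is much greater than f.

19.71 ft

W: 28.4 ft × 304.8 mm/ft = 8656.32 mm.
Magnification m = w/W = dᵢ/dₒ; combined with 1/f = 1/dₒ + 1/dᵢ this gives dₒ = f·(1 + W/w).
dₒ = 6.1 mm × (1 + 8656.32/8.8) = 6.1 × 984.6727 ≈ 6006.503 mm = 6006.503/304.8 ft = 19.7064 ft.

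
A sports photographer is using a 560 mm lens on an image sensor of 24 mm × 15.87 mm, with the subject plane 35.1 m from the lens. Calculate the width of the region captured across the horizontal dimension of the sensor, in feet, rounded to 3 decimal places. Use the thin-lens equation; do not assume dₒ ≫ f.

4.857 ft

dₒ: 35.1 m = 35100 mm.
Similar triangles through the lens centre give W/dₒ = w/dᵢ; with 1/f = 1/dₒ + 1/dᵢ this gives W = w·(dₒ − f)/f.
W = 24 mm × (35100 − 560) / 560 = 24 × 61.6786 ≈ 1480.286 mm = 1480.286/304.8 ft = 4.85658 ft.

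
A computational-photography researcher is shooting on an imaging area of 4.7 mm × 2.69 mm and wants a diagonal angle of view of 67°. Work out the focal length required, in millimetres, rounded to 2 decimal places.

4.09 mm

Sensor diagonal = √(4.7² + 2.69²) = √29.3261 ≈ 5.4154 mm.
From α = 2·arctan(d/2f) we get f = d / (2·tan(α/2)).
With d = 5.4154 mm and α/2 = 33.5°, tan(α/2) ≈ 0.66189, so f ≈ 5.4154 / 1.32377 ≈ 4.0909 mm.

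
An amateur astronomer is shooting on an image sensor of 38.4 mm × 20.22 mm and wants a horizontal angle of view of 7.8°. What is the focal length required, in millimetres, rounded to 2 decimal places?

281.64 mm

From α = 2·arctan(w/2f) we get f = w / (2·tan(α/2)).
With w = 38.4 mm and α/2 = 3.9°, tan(α/2) ≈ 0.06817, so f ≈ 38.4 / 0.13635 ≈ 281.6358 mm.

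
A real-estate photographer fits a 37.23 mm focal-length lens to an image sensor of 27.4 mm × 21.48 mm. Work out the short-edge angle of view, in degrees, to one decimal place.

32.2°

Angle of view α = 2·arctan(h/2f) with h = 21.48 mm and f = 37.23 mm.
h/2f = 0.28848; arctan(0.28848) ≈ 16.0916°, so α ≈ 32.1833°.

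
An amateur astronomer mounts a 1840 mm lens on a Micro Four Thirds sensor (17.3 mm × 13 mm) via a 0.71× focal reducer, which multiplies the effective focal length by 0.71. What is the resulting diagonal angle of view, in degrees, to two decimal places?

Effective focal length f = 1840 × 0.71 = 1306.4 mm.
Sensor diagonal = √(17.3² + 13²) = √468.2900 ≈ 21.6400 mm.
α = 2·arctan(21.640 / (2 × 1306.4)) = 2·arctan(0.00828) ≈ 0.9491°.

0.95°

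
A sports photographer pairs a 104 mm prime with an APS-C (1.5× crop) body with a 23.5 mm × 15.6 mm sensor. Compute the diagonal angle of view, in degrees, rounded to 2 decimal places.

15.45°

Sensor diagonal = √(23.5² + 15.6²) = √795.6100 ≈ 28.2066 mm.
Angle of view α = 2·arctan(d/2f) with d = 28.2066 mm and f = 104 mm.
d/2f = 0.13561; arctan(0.13561) ≈ 7.7227°, so α ≈ 15.4454°.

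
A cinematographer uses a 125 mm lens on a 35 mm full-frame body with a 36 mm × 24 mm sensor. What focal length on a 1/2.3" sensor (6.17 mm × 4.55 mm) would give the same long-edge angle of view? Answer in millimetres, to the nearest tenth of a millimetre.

Equal angle of view means equal width/f ratio, so f₂ = f₁ · (width₂/width₁) = 125 × 6.17/36.
f₂ = 125 × 0.17139 ≈ 21.424 mm.

21.4 mm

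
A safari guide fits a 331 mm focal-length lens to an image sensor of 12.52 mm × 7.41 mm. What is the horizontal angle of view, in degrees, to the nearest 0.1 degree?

2.2°

Angle of view α = 2·arctan(w/2f) with w = 12.52 mm and f = 331 mm.
w/2f = 0.01891; arctan(0.01891) ≈ 1.0835°, so α ≈ 2.1669°.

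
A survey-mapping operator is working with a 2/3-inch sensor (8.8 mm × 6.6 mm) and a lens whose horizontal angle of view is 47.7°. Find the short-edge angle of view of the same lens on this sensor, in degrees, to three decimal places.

36.688°

From the horizontal AOV: f = 8.8 / (2·tan(23.85°)) = 8.8 / 0.88419 ≈ 9.9526 mm.
Short-edge AOV = 2·arctan(6.6 / (2 × 9.9526)) = 2·arctan(0.33157) ≈ 36.6881°.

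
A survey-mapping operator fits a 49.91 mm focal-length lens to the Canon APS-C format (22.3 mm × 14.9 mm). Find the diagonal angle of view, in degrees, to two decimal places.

30.08°

Sensor diagonal = √(22.3² + 14.9²) = √719.3000 ≈ 26.8198 mm.
Angle of view α = 2·arctan(d/2f) with d = 26.8198 mm and f = 49.91 mm.
d/2f = 0.26868; arctan(0.26868) ≈ 15.0391°, so α ≈ 30.0783°.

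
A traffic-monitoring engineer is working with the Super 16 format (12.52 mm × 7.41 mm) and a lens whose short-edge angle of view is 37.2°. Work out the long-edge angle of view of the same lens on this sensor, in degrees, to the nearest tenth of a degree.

59.2°

From the short-edge AOV: f = 7.41 / (2·tan(18.6°)) = 7.41 / 0.67307 ≈ 11.0092 mm.
Long-edge AOV = 2·arctan(12.52 / (2 × 11.0092)) = 2·arctan(0.56862) ≈ 59.2465°.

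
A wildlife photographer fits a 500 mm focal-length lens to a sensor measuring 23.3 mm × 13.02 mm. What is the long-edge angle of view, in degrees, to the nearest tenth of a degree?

2.7°

Angle of view α = 2·arctan(w/2f) with w = 23.3 mm and f = 500 mm.
w/2f = 0.02330; arctan(0.02330) ≈ 1.3348°, so α ≈ 2.6695°.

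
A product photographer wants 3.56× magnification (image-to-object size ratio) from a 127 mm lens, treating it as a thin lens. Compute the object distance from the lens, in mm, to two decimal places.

With m = dᵢ/dₒ and 1/f = 1/dₒ + 1/dᵢ, substituting dᵢ = m·dₒ gives 1/f = (1 + 1/m)/dₒ, hence dₒ = f·(1 + 1/m).
dₒ = 127 × (1 + 1/3.56) = 127 × 1.28090 ≈ 162.674 mm.

162.67 mm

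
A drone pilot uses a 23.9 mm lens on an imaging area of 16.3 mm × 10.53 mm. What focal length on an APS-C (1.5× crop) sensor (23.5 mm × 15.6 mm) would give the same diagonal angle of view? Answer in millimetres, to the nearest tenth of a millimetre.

34.7 mm

Sensor diagonal = √(16.3² + 10.53²) = √376.5709 ≈ 19.4054 mm.
Sensor diagonal = √(23.5² + 15.6²) = √795.6100 ≈ 28.2066 mm.
Equal angle of view means equal diagonal/f ratio, so f₂ = f₁ · (diagonal₂/diagonal₁) = 23.9 × 28.2066/19.4054.
f₂ = 23.9 × 1.45354 ≈ 34.740 mm.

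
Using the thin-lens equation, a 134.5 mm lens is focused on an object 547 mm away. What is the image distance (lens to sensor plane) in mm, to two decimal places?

178.36 mm

1/dᵢ = 1/f − 1/dₒ = 1/134.5 − 1/547 = 0.0056068 mm⁻¹.
dᵢ = 1/0.0056068 ≈ 178.3552 mm.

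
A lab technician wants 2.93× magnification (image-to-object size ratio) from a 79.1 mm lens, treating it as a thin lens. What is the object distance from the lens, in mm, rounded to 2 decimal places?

With m = dᵢ/dₒ and 1/f = 1/dₒ + 1/dᵢ, substituting dᵢ = m·dₒ gives 1/f = (1 + 1/m)/dₒ, hence dₒ = f·(1 + 1/m).
dₒ = 79.1 × (1 + 1/2.93) = 79.1 × 1.34130 ≈ 106.097 mm.

106.10 mm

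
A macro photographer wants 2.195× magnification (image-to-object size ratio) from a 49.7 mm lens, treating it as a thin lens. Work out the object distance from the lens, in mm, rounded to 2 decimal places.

With m = dᵢ/dₒ and 1/f = 1/dₒ + 1/dᵢ, substituting dᵢ = m·dₒ gives 1/f = (1 + 1/m)/dₒ, hence dₒ = f·(1 + 1/m).
dₒ = 49.7 × (1 + 1/2.195) = 49.7 × 1.45558 ≈ 72.342 mm.

72.34 mm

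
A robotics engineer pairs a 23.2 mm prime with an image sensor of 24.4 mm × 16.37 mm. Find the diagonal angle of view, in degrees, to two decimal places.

64.69°

Sensor diagonal = √(24.4² + 16.37²) = √863.3369 ≈ 29.3826 mm.
Angle of view α = 2·arctan(d/2f) with d = 29.3826 mm and f = 23.2 mm.
d/2f = 0.63325; arctan(0.63325) ≈ 32.3439°, so α ≈ 64.6877°.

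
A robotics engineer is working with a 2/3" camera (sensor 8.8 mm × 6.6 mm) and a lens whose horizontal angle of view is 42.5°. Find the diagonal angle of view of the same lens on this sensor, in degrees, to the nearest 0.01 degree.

From the horizontal AOV: f = 8.8 / (2·tan(21.25°)) = 8.8 / 0.77776 ≈ 11.3146 mm.
Sensor diagonal = √(8.8² + 6.6²) = √121.0000 ≈ 11.0000 mm.
Diagonal AOV = 2·arctan(11.0000 / (2 × 11.3146)) = 2·arctan(0.48610) ≈ 51.8486°.

51.85°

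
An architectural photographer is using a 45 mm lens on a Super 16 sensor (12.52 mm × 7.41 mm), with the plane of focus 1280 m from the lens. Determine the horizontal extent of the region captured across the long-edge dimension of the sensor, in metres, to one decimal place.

356.1 m

dₒ: 1280 m = 1.28e+06 mm.
Similar triangles through the lens centre give W/dₒ = w/dᵢ; with 1/f = 1/dₒ + 1/dᵢ this gives W = w·(dₒ − f)/f.
W = 12.52 mm × (1.28e+06 − 45) / 45 = 12.52 × 28443.4444 ≈ 356111.924 mm = 356.112 m.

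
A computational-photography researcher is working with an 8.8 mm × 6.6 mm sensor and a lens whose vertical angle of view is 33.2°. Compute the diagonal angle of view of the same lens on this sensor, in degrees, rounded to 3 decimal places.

From the vertical AOV: f = 6.6 / (2·tan(16.6°)) = 6.6 / 0.59623 ≈ 11.0696 mm.
Sensor diagonal = √(8.8² + 6.6²) = √121.0000 ≈ 11.0000 mm.
Diagonal AOV = 2·arctan(11.0000 / (2 × 11.0696)) = 2·arctan(0.49685) ≈ 52.8414°.

52.841°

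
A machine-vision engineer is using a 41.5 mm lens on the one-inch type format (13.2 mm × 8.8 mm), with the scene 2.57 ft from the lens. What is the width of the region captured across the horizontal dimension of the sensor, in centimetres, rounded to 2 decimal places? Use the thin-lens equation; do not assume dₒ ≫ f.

dₒ: 2.57 ft × 304.8 mm/ft = 783.34 mm.
Similar triangles through the lens centre give W/dₒ = w/dᵢ; with 1/f = 1/dₒ + 1/dᵢ this gives W = w·(dₒ − f)/f.
W = 13.2 mm × (783.336 − 41.5) / 41.5 = 13.2 × 17.8756 ≈ 235.957 mm = 23.5957 cm.

23.60 cm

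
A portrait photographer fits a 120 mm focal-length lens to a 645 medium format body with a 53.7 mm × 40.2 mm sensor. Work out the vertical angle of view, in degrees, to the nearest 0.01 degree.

19.02°

Angle of view α = 2·arctan(h/2f) with h = 40.2 mm and f = 120 mm.
h/2f = 0.16750; arctan(0.16750) ≈ 9.5088°, so α ≈ 19.0175°.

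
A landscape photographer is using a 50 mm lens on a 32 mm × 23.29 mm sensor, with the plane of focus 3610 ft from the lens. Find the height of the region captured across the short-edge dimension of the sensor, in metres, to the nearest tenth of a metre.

dₒ: 3610 ft × 304.8 mm/ft = 1100327.96 mm.
Similar triangles through the lens centre give W/dₒ = h/dᵢ; with 1/f = 1/dₒ + 1/dᵢ this gives W = h·(dₒ − f)/f.
W = 23.29 mm × (1.10033e+06 − 50) / 50 = 23.29 × 22005.5593 ≈ 512509.476 mm = 512.509 m.

512.5 m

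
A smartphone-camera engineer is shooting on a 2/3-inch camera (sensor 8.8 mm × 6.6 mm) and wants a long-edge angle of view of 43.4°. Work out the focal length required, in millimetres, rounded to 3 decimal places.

11.057 mm

From α = 2·arctan(w/2f) we get f = w / (2·tan(α/2)).
With w = 8.8 mm and α/2 = 21.7°, tan(α/2) ≈ 0.39795, so f ≈ 8.8 / 0.79590 ≈ 11.0567 mm.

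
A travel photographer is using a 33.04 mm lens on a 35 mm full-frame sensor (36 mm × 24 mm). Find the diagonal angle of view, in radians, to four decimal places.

1.1594 rad

Sensor diagonal = √(36² + 24²) = √1872.0000 ≈ 43.2666 mm.
Angle of view α = 2·arctan(d/2f) with d = 43.2666 mm and f = 33.04 mm.
d/2f = 0.65476; arctan(0.65476) ≈ 0.5797 rad, so α ≈ 1.1594 rad.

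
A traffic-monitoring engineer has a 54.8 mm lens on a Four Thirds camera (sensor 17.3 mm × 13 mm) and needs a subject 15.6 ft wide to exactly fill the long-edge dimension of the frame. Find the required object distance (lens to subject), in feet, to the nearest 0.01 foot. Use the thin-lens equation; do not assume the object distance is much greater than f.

W: 15.6 ft × 304.8 mm/ft = 4754.88 mm.
Magnification m = w/W = dᵢ/dₒ; combined with 1/f = 1/dₒ + 1/dᵢ this gives dₒ = f·(1 + W/w).
dₒ = 54.8 mm × (1 + 4754.88/17.3) = 54.8 × 275.8485 ≈ 15116.500 mm = 15116.500/304.8 ft = 49.5948 ft.

49.59 ft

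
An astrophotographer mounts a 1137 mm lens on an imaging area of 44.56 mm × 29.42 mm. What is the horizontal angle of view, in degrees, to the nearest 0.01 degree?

2.25°

Angle of view α = 2·arctan(w/2f) with w = 44.56 mm and f = 1137 mm.
w/2f = 0.01960; arctan(0.01960) ≈ 1.1226°, so α ≈ 2.2452°.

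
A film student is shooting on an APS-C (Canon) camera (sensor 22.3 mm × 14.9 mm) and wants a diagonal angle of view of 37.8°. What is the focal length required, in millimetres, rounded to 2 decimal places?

Sensor diagonal = √(22.3² + 14.9²) = √719.3000 ≈ 26.8198 mm.
From α = 2·arctan(d/2f) we get f = d / (2·tan(α/2)).
With d = 26.8198 mm and α/2 = 18.9°, tan(α/2) ≈ 0.34238, so f ≈ 26.8198 / 0.68475 ≈ 39.1671 mm.

39.17 mm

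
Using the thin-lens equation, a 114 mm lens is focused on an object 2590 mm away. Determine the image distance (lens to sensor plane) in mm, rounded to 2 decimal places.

119.25 mm

1/dᵢ = 1/f − 1/dₒ = 1/114 − 1/2590 = 0.0083858 mm⁻¹.
dᵢ = 1/0.0083858 ≈ 119.2488 mm.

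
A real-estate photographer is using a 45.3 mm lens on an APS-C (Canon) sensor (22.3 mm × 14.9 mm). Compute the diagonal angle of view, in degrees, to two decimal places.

Sensor diagonal = √(22.3² + 14.9²) = √719.3000 ≈ 26.8198 mm.
Angle of view α = 2·arctan(d/2f) with d = 26.8198 mm and f = 45.3 mm.
d/2f = 0.29602; arctan(0.29602) ≈ 16.4900°, so α ≈ 32.9800°.

32.98°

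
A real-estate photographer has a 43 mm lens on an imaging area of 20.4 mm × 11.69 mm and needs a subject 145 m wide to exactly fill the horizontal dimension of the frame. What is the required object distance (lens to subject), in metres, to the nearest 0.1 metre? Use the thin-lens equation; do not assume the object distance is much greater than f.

305.7 m

W: 145 m = 145000 mm.
Magnification m = w/W = dᵢ/dₒ; combined with 1/f = 1/dₒ + 1/dᵢ this gives dₒ = f·(1 + W/w).
dₒ = 43 mm × (1 + 145000/20.4) = 43 × 7108.8431 ≈ 305680.255 mm = 305.68 m.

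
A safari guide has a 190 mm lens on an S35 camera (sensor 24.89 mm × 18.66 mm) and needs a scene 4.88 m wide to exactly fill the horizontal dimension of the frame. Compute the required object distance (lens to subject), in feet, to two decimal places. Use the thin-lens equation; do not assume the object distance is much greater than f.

122.84 ft

W: 4.88 m = 4880 mm.
Magnification m = w/W = dᵢ/dₒ; combined with 1/f = 1/dₒ + 1/dᵢ this gives dₒ = f·(1 + W/w).
dₒ = 190 mm × (1 + 4880/24.89) = 190 × 197.0627 ≈ 37441.908 mm = 37441.908/304.8 ft = 122.841 ft.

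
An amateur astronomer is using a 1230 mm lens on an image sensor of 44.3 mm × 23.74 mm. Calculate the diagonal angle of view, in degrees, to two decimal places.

Sensor diagonal = √(44.3² + 23.74²) = √2526.0776 ≈ 50.2601 mm.
Angle of view α = 2·arctan(d/2f) with d = 50.2601 mm and f = 1230 mm.
d/2f = 0.02043; arctan(0.02043) ≈ 1.1704°, so α ≈ 2.3409°.

2.34°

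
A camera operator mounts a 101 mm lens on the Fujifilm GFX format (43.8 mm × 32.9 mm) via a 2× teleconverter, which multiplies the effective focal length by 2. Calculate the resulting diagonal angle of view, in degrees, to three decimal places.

Effective focal length f = 101 × 2 = 202 mm.
Sensor diagonal = √(43.8² + 32.9²) = √3000.8500 ≈ 54.7800 mm.
α = 2·arctan(54.780 / (2 × 202)) = 2·arctan(0.13559) ≈ 15.4438°.

15.444°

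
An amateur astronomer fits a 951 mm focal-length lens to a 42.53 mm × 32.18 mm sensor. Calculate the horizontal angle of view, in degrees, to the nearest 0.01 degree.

Angle of view α = 2·arctan(w/2f) with w = 42.53 mm and f = 951 mm.
w/2f = 0.02236; arctan(0.02236) ≈ 1.2810°, so α ≈ 2.5619°.

2.56°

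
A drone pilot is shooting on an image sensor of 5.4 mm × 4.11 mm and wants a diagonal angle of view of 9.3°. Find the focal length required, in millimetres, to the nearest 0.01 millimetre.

41.72 mm

Sensor diagonal = √(5.4² + 4.11²) = √46.0521 ≈ 6.7862 mm.
From α = 2·arctan(d/2f) we get f = d / (2·tan(α/2)).
With d = 6.7862 mm and α/2 = 4.65°, tan(α/2) ≈ 0.08134, so f ≈ 6.7862 / 0.16267 ≈ 41.7167 mm.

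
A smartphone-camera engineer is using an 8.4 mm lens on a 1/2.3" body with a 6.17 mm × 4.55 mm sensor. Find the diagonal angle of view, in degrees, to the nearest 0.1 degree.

Sensor diagonal = √(6.17² + 4.55²) = √58.7714 ≈ 7.6663 mm.
Angle of view α = 2·arctan(d/2f) with d = 7.6663 mm and f = 8.4 mm.
d/2f = 0.45632; arctan(0.45632) ≈ 24.5284°, so α ≈ 49.0567°.

49.1°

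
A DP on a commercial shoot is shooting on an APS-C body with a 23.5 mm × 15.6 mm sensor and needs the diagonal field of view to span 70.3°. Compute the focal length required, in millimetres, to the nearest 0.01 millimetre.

Sensor diagonal = √(23.5² + 15.6²) = √795.6100 ≈ 28.2066 mm.
From α = 2·arctan(d/2f) we get f = d / (2·tan(α/2)).
With d = 28.2066 mm and α/2 = 35.15°, tan(α/2) ≈ 0.70412, so f ≈ 28.2066 / 1.40823 ≈ 20.0298 mm.

20.03 mm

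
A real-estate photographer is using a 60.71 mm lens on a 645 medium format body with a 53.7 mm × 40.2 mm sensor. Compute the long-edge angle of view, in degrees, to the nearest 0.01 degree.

47.72°

Angle of view α = 2·arctan(w/2f) with w = 53.7 mm and f = 60.71 mm.
w/2f = 0.44227; arctan(0.44227) ≈ 23.8582°, so α ≈ 47.7164°.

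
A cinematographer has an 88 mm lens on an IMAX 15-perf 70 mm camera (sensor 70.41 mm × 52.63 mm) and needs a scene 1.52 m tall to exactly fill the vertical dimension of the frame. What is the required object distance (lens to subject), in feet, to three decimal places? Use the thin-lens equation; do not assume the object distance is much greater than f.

W: 1.52 m = 1520 mm.
Magnification m = h/W = dᵢ/dₒ; combined with 1/f = 1/dₒ + 1/dᵢ this gives dₒ = f·(1 + W/h).
dₒ = 88 mm × (1 + 1520/52.63) = 88 × 29.8809 ≈ 2629.516 mm = 2629.516/304.8 ft = 8.62702 ft.

8.627 ft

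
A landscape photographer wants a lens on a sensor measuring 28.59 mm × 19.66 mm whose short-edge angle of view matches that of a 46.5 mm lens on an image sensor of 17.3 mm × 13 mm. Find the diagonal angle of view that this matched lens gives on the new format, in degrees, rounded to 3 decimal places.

Equal short-edge AOV ⇒ f₂ = f₁ · 19.66/13 = 46.5 × 1.51231 ≈ 70.3223 mm.
Sensor diagonal = √(28.59² + 19.66²) = √1203.9037 ≈ 34.6973 mm.
Diagonal AOV on the new format = 2·arctan(34.6973 / (2 × 70.3223)) = 2·arctan(0.24670) ≈ 27.7165°.

27.717°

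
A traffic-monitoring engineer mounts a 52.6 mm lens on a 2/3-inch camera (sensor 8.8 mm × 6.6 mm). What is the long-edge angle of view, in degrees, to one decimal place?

9.6°

Angle of view α = 2·arctan(w/2f) with w = 8.8 mm and f = 52.6 mm.
w/2f = 0.08365; arctan(0.08365) ≈ 4.7817°, so α ≈ 9.5633°.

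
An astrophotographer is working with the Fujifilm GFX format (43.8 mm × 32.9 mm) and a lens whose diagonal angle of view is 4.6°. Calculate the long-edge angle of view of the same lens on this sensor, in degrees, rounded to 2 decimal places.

Sensor diagonal = √(43.8² + 32.9²) = √3000.8500 ≈ 54.7800 mm.
From the diagonal AOV: f = 54.7800 / (2·tan(2.3°)) = 54.7800 / 0.08033 ≈ 681.9516 mm.
Long-edge AOV = 2·arctan(43.8 / (2 × 681.9516)) = 2·arctan(0.03211) ≈ 3.6787°.

3.68°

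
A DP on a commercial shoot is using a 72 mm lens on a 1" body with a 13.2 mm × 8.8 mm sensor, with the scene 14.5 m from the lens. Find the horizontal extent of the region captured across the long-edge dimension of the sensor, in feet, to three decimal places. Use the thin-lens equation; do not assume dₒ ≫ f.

8.678 ft

dₒ: 14.5 m = 14500 mm.
Similar triangles through the lens centre give W/dₒ = w/dᵢ; with 1/f = 1/dₒ + 1/dᵢ this gives W = w·(dₒ − f)/f.
W = 13.2 mm × (14500 − 72) / 72 = 13.2 × 200.3889 ≈ 2645.133 mm = 2645.133/304.8 ft = 8.67826 ft.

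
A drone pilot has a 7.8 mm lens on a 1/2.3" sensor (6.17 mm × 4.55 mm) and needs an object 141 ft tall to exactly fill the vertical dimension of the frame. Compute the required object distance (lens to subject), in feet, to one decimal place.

241.7 ft

W: 141 ft × 304.8 mm/ft = 42976.80 mm.
Magnification m = h/W = dᵢ/dₒ; combined with 1/f = 1/dₒ + 1/dᵢ this gives dₒ = f·(1 + W/h).
dₒ = 7.8 mm × (1 + 42976.8/4.55) = 7.8 × 9446.4502 ≈ 73682.312 mm = 73682.312/304.8 ft = 241.74 ft.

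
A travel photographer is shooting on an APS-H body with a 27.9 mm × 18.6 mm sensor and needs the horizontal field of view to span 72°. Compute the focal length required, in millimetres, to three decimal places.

19.201 mm

From α = 2·arctan(w/2f) we get f = w / (2·tan(α/2)).
With w = 27.9 mm and α/2 = 36°, tan(α/2) ≈ 0.72654, so f ≈ 27.9 / 1.45309 ≈ 19.2005 mm.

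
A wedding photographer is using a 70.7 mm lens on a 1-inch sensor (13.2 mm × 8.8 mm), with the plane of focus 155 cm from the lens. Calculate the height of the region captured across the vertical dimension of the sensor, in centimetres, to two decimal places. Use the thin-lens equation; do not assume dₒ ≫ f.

18.41 cm

dₒ: 155 cm = 1550 mm.
Similar triangles through the lens centre give W/dₒ = h/dᵢ; with 1/f = 1/dₒ + 1/dᵢ this gives W = h·(dₒ − f)/f.
W = 8.8 mm × (1550 − 70.7) / 70.7 = 8.8 × 20.9236 ≈ 184.128 mm = 18.4128 cm.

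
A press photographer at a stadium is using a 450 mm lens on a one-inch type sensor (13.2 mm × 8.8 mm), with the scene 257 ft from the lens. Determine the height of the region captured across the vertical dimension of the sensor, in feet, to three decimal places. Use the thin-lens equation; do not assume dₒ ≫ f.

dₒ: 257 ft × 304.8 mm/ft = 78333.60 mm.
Similar triangles through the lens centre give W/dₒ = h/dᵢ; with 1/f = 1/dₒ + 1/dᵢ this gives W = h·(dₒ − f)/f.
W = 8.8 mm × (78333.6 − 450) / 450 = 8.8 × 173.0747 ≈ 1523.057 mm = 1523.057/304.8 ft = 4.99691 ft.

4.997 ft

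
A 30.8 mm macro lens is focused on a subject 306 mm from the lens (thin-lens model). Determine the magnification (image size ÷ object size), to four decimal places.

0.1119×

Thin lens: 1/f = 1/dₒ + 1/dᵢ → 1/dᵢ = 1/30.8 − 1/306 = 0.0291996 mm⁻¹, so dᵢ ≈ 34.2471 mm.
Magnification m = dᵢ/dₒ = 34.2471/306 ≈ 0.11192.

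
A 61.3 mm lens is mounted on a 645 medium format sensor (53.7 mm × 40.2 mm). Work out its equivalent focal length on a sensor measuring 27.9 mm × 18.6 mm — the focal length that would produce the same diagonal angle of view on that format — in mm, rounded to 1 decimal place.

30.6 mm

Sensor diagonal = √(53.7² + 40.2²) = √4499.7300 ≈ 67.0800 mm.
Sensor diagonal = √(27.9² + 18.6²) = √1124.3700 ≈ 33.5316 mm.
Equal angle of view means equal diagonal/f ratio, so f₂ = f₁ · (diagonal₂/diagonal₁) = 61.3 × 33.5316/67.0800.
f₂ = 61.3 × 0.49987 ≈ 30.642 mm.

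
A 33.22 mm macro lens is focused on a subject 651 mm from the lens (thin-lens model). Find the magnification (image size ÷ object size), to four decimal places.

Thin lens: 1/f = 1/dₒ + 1/dᵢ → 1/dᵢ = 1/33.22 − 1/651 = 0.0285662 mm⁻¹, so dᵢ ≈ 35.0063 mm.
Magnification m = dᵢ/dₒ = 35.0063/651 ≈ 0.05377.

0.0538×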